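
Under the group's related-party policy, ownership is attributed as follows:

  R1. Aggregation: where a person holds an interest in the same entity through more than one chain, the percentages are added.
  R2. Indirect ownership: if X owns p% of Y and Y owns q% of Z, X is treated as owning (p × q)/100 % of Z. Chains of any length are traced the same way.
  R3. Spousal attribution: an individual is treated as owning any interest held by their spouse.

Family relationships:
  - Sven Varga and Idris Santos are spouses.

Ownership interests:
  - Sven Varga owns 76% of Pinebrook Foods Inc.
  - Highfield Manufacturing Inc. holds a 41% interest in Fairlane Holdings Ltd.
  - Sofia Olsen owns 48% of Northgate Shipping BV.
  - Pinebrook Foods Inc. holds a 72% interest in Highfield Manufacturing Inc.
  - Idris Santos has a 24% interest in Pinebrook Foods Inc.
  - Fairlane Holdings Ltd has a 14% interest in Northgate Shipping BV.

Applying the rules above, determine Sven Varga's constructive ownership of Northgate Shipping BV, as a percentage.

4.1328%

By spousal attribution (R3), Sven Varga is treated as also owning Idris Santos's interest in Pinebrook Foods Inc, giving 76% + 24% = 100%.
Chain via Pinebrook Foods Inc. → Highfield Manufacturing Inc. → Fairlane Holdings Ltd (R2): 100% × 72% × 41% × 14% = 4.1328% of Northgate Shipping BV.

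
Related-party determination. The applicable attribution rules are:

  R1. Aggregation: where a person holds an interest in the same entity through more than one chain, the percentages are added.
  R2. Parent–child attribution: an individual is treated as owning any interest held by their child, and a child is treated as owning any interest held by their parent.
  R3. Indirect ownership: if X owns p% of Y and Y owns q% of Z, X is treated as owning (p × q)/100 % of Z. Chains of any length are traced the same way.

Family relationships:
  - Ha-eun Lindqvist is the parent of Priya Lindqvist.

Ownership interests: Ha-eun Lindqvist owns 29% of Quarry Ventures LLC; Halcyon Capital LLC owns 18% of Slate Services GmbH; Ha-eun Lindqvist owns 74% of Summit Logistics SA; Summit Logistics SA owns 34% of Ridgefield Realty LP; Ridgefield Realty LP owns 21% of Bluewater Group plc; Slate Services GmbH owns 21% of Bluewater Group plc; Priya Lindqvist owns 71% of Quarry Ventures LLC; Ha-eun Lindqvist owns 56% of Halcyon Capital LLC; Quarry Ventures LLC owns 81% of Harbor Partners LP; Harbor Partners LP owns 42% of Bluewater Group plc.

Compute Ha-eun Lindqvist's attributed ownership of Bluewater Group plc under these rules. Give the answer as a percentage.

41.4204%

By parent–child attribution (R2), Ha-eun Lindqvist is treated as also owning Priya Lindqvist's interest in Quarry Ventures LLC, giving 29% + 71% = 100%.
Chain via Summit Logistics SA → Ridgefield Realty LP (R3): 74% × 34% × 21% = 5.2836% of Bluewater Group plc.
Chain via Halcyon Capital LLC → Slate Services GmbH (R3): 56% × 18% × 21% = 2.1168% of Bluewater Group plc.
Chain via Quarry Ventures LLC → Harbor Partners LP (R3): 100% × 81% × 42% = 34.02% of Bluewater Group plc.
Aggregating (R1): 5.2836% + 2.1168% + 34.02% = 41.4204%.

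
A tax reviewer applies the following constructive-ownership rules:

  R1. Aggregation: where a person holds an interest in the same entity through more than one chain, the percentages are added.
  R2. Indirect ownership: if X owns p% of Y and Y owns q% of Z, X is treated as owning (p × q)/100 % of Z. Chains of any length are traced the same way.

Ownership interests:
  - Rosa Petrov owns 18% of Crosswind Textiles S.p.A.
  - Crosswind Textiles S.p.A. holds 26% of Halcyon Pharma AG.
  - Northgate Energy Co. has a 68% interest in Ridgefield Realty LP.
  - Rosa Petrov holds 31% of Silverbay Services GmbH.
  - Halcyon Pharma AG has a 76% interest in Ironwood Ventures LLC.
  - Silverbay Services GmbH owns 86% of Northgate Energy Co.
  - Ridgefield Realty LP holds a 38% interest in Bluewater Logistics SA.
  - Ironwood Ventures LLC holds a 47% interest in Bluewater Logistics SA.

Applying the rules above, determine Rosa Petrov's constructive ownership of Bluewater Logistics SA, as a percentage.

8.56064%

Chain via Silverbay Services GmbH → Northgate Energy Co. → Ridgefield Realty LP (R2): 31% × 86% × 68% × 38% = 6.888944% of Bluewater Logistics SA.
Chain via Crosswind Textiles S.p.A. → Halcyon Pharma AG → Ironwood Ventures LLC (R2): 18% × 26% × 76% × 47% = 1.671696% of Bluewater Logistics SA.
Aggregating (R1): 6.888944% + 1.671696% = 8.56064%.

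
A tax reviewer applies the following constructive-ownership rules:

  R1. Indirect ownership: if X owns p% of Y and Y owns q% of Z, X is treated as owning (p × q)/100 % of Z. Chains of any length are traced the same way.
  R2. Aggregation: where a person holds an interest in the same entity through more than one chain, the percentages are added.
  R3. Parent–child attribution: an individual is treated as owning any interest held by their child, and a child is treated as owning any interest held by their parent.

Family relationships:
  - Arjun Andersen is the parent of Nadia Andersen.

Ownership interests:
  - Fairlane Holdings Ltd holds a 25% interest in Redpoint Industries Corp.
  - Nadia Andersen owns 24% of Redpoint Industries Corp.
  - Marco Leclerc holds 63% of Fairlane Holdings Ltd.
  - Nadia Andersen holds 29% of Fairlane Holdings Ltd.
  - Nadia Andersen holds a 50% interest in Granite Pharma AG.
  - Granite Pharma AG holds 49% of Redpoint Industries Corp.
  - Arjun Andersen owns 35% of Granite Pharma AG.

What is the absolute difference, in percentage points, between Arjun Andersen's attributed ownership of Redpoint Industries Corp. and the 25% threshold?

47.9

By parent–child attribution (R3), Arjun Andersen is treated as also owning Nadia Andersen's interest in Granite Pharma AG, giving 35% + 50% = 85%.
By parent–child attribution (R3), Arjun Andersen is treated as owning Nadia Andersen's 29% interest in Fairlane Holdings Ltd.
By parent–child attribution (R3), Arjun Andersen is treated as owning Nadia Andersen's 24% interest in Redpoint Industries Corp.
Chain via Granite Pharma AG (R1): 85% × 49% = 41.65% of Redpoint Industries Corp.
Chain via Fairlane Holdings Ltd (R1): 29% × 25% = 7.25% of Redpoint Industries Corp.
Direct interest in Redpoint Industries Corp: 24%.
Aggregating (R2): 41.65% + 7.25% + 24% = 72.9%.
72.9% exceeds the 25% threshold by 47.9 percentage points.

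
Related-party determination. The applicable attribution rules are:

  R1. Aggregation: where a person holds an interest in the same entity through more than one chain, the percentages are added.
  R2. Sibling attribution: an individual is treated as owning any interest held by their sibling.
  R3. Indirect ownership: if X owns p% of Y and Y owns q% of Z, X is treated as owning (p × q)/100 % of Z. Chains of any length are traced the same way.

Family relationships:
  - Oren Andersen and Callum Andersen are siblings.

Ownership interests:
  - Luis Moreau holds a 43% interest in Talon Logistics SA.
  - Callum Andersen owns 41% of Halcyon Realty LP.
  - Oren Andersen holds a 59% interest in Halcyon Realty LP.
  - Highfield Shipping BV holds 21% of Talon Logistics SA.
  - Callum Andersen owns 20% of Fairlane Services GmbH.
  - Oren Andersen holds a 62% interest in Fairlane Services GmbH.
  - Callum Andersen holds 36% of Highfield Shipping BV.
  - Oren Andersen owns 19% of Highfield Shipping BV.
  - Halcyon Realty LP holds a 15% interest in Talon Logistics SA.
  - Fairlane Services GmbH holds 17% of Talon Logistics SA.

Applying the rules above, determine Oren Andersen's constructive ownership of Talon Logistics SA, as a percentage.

40.49%

By sibling attribution (R2), Oren Andersen is treated as also owning Callum Andersen's interest in Halcyon Realty LP, giving 59% + 41% = 100%.
By sibling attribution (R2), Oren Andersen is treated as also owning Callum Andersen's interest in Highfield Shipping BV, giving 19% + 36% = 55%.
By sibling attribution (R2), Oren Andersen is treated as also owning Callum Andersen's interest in Fairlane Services GmbH, giving 62% + 20% = 82%.
Chain via Halcyon Realty LP (R3): 100% × 15% = 15% of Talon Logistics SA.
Chain via Highfield Shipping BV (R3): 55% × 21% = 11.55% of Talon Logistics SA.
Chain via Fairlane Services GmbH (R3): 82% × 17% = 13.94% of Talon Logistics SA.
Aggregating (R1): 15% + 11.55% + 13.94% = 40.49%.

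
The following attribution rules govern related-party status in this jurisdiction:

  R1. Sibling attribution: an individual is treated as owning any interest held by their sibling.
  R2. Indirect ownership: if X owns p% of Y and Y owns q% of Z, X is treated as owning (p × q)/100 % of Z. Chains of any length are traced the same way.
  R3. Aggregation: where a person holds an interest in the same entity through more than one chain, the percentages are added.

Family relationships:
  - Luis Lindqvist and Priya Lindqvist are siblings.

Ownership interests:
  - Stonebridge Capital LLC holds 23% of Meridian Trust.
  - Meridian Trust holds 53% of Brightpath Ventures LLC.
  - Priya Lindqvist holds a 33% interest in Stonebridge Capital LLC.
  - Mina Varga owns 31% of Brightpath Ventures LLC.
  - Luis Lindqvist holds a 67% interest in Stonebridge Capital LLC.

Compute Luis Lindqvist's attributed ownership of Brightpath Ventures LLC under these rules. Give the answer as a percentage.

By sibling attribution (R1), Luis Lindqvist is treated as also owning Priya Lindqvist's interest in Stonebridge Capital LLC, giving 67% + 33% = 100%.
Chain via Stonebridge Capital LLC → Meridian Trust (R2): 100% × 23% × 53% = 12.19% of Brightpath Ventures LLC.

12.19%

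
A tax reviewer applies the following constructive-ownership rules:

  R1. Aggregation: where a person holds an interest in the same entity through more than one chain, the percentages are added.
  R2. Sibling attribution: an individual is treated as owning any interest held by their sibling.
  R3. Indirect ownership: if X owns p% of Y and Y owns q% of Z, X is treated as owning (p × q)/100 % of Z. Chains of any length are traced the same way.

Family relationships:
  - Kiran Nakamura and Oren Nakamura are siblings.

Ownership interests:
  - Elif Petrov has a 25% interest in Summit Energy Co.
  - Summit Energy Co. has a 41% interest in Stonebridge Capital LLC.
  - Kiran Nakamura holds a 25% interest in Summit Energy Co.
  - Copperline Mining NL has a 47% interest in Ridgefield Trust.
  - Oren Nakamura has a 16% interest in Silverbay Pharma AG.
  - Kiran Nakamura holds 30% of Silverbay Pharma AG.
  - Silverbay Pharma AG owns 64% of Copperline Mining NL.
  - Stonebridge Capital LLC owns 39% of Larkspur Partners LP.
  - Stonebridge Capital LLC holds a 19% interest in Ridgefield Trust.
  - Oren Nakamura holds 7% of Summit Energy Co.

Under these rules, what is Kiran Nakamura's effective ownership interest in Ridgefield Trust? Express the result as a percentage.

16.3296%

By sibling attribution (R2), Kiran Nakamura is treated as also owning Oren Nakamura's interest in Summit Energy Co, giving 25% + 7% = 32%.
By sibling attribution (R2), Kiran Nakamura is treated as also owning Oren Nakamura's interest in Silverbay Pharma AG, giving 30% + 16% = 46%.
Chain via Summit Energy Co. → Stonebridge Capital LLC (R3): 32% × 41% × 19% = 2.4928% of Ridgefield Trust.
Chain via Silverbay Pharma AG → Copperline Mining NL (R3): 46% × 64% × 47% = 13.8368% of Ridgefield Trust.
Aggregating (R1): 2.4928% + 13.8368% = 16.3296%.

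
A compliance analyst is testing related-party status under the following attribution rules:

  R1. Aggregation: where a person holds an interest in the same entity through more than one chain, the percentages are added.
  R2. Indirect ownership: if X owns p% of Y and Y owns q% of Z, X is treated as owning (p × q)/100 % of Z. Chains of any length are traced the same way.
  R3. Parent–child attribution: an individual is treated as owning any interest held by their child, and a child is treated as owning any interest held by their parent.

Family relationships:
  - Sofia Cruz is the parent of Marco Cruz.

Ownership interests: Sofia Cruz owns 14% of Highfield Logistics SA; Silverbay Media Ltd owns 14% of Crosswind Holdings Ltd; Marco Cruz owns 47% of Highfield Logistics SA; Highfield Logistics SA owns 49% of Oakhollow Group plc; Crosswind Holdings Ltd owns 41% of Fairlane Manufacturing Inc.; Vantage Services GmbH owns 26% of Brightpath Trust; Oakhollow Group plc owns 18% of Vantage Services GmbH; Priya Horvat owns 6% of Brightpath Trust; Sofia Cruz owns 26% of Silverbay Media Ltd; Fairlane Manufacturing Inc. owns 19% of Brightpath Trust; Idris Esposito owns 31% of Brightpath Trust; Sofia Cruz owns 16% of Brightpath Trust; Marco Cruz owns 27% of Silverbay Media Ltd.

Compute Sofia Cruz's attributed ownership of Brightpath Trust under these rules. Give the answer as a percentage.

17.97687%

By parent–child attribution (R3), Sofia Cruz is treated as also owning Marco Cruz's interest in Silverbay Media Ltd, giving 26% + 27% = 53%.
By parent–child attribution (R3), Sofia Cruz is treated as also owning Marco Cruz's interest in Highfield Logistics SA, giving 14% + 47% = 61%.
Chain via Silverbay Media Ltd → Crosswind Holdings Ltd → Fairlane Manufacturing Inc. (R2): 53% × 14% × 41% × 19% = 0.578018% of Brightpath Trust.
Chain via Highfield Logistics SA → Oakhollow Group plc → Vantage Services GmbH (R2): 61% × 49% × 18% × 26% = 1.398852% of Brightpath Trust.
Direct interest in Brightpath Trust: 16%.
Aggregating (R1): 0.578018% + 1.398852% + 16% = 17.97687%.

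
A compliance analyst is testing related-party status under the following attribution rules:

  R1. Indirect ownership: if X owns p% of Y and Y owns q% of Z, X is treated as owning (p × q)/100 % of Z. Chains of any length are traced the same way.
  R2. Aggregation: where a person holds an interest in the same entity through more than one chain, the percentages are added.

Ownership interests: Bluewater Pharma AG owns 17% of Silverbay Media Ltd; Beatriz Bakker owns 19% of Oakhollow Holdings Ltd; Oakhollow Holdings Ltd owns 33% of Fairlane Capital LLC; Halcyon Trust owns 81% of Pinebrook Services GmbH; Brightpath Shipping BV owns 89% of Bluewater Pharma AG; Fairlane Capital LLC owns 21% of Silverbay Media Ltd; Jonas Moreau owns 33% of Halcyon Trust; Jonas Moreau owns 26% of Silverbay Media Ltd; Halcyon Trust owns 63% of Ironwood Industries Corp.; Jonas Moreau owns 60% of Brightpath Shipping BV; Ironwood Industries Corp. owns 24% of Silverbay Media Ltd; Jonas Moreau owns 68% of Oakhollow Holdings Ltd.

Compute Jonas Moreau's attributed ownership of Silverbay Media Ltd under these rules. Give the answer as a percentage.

44.78%

Chain via Brightpath Shipping BV → Bluewater Pharma AG (R1): 60% × 89% × 17% = 9.078% of Silverbay Media Ltd.
Chain via Oakhollow Holdings Ltd → Fairlane Capital LLC (R1): 68% × 33% × 21% = 4.7124% of Silverbay Media Ltd.
Chain via Halcyon Trust → Ironwood Industries Corp. (R1): 33% × 63% × 24% = 4.9896% of Silverbay Media Ltd.
Direct interest in Silverbay Media Ltd: 26%.
Aggregating (R2): 9.078% + 4.7124% + 4.9896% + 26% = 44.78%.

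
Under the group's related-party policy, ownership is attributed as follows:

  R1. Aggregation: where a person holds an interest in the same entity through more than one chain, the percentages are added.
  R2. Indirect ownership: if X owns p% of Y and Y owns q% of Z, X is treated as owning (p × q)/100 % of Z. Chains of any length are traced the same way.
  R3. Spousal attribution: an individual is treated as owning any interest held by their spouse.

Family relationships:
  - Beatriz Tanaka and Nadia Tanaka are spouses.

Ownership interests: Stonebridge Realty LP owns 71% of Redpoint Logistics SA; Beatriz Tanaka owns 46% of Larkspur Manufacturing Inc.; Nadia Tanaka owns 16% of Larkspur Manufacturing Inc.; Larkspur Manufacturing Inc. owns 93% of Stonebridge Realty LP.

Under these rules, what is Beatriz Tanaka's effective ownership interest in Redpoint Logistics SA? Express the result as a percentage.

By spousal attribution (R3), Beatriz Tanaka is treated as also owning Nadia Tanaka's interest in Larkspur Manufacturing Inc, giving 46% + 16% = 62%.
Chain via Larkspur Manufacturing Inc. → Stonebridge Realty LP (R2): 62% × 93% × 71% = 40.9386% of Redpoint Logistics SA.

40.9386%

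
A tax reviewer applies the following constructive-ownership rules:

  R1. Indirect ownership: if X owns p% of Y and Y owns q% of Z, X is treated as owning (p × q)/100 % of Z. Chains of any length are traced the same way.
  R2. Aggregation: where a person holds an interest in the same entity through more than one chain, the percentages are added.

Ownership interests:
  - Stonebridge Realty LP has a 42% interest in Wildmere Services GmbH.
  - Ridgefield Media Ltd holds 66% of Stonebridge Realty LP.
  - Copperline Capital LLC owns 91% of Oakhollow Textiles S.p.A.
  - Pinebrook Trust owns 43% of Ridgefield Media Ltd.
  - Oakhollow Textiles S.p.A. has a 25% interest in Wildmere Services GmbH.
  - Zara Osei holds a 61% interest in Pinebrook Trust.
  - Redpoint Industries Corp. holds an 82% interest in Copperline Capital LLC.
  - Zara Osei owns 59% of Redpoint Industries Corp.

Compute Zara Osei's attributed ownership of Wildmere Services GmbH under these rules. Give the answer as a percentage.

18.277406%

Chain via Redpoint Industries Corp. → Copperline Capital LLC → Oakhollow Textiles S.p.A. (R1): 59% × 82% × 91% × 25% = 11.00645% of Wildmere Services GmbH.
Chain via Pinebrook Trust → Ridgefield Media Ltd → Stonebridge Realty LP (R1): 61% × 43% × 66% × 42% = 7.270956% of Wildmere Services GmbH.
Aggregating (R2): 11.00645% + 7.270956% = 18.277406%.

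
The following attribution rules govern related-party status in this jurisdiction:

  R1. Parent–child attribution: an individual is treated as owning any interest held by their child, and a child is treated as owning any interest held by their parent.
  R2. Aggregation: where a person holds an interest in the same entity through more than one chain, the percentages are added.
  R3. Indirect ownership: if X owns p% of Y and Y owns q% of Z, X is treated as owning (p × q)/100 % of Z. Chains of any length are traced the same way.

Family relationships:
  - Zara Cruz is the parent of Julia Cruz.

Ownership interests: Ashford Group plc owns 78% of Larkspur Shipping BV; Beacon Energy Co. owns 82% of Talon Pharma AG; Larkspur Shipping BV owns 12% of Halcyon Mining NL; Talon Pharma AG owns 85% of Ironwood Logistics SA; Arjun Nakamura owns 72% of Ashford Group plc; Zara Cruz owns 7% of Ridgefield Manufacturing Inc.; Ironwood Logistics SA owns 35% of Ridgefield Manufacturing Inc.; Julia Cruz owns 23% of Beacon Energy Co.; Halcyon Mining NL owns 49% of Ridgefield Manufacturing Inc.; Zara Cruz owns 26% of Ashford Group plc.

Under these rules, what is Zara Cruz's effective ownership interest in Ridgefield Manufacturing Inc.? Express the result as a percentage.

13.803314%

By parent–child attribution (R1), Zara Cruz is treated as owning Julia Cruz's 23% interest in Beacon Energy Co.
Chain via Ashford Group plc → Larkspur Shipping BV → Halcyon Mining NL (R3): 26% × 78% × 12% × 49% = 1.192464% of Ridgefield Manufacturing Inc.
Direct interest in Ridgefield Manufacturing Inc: 7%.
Chain via Beacon Energy Co. → Talon Pharma AG → Ironwood Logistics SA (R3): 23% × 82% × 85% × 35% = 5.61085% of Ridgefield Manufacturing Inc.
Aggregating (R2): 1.192464% + 7% + 5.61085% = 13.803314%.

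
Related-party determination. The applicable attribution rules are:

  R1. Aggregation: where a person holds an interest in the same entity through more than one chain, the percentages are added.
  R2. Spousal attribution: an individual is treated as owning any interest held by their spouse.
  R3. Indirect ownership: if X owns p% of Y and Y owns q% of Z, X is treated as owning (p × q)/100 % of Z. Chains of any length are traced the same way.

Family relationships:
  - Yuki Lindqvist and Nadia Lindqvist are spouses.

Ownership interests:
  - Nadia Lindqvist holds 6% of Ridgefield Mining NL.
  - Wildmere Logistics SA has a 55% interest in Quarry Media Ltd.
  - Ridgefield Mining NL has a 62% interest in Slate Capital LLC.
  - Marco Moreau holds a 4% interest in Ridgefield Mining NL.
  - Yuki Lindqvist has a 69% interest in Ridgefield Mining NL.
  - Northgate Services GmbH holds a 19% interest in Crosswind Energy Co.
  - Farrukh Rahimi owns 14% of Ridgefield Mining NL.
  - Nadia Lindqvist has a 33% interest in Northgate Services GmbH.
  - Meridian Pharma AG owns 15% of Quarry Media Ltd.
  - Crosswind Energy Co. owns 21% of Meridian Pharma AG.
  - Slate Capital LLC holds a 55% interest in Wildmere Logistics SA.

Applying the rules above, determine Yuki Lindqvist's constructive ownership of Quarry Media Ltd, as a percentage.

14.263755%

By spousal attribution (R2), Yuki Lindqvist is treated as also owning Nadia Lindqvist's interest in Ridgefield Mining NL, giving 69% + 6% = 75%.
By spousal attribution (R2), Yuki Lindqvist is treated as owning Nadia Lindqvist's 33% interest in Northgate Services GmbH.
Chain via Ridgefield Mining NL → Slate Capital LLC → Wildmere Logistics SA (R3): 75% × 62% × 55% × 55% = 14.06625% of Quarry Media Ltd.
Chain via Northgate Services GmbH → Crosswind Energy Co. → Meridian Pharma AG (R3): 33% × 19% × 21% × 15% = 0.197505% of Quarry Media Ltd.
Aggregating (R1): 14.06625% + 0.197505% = 14.263755%.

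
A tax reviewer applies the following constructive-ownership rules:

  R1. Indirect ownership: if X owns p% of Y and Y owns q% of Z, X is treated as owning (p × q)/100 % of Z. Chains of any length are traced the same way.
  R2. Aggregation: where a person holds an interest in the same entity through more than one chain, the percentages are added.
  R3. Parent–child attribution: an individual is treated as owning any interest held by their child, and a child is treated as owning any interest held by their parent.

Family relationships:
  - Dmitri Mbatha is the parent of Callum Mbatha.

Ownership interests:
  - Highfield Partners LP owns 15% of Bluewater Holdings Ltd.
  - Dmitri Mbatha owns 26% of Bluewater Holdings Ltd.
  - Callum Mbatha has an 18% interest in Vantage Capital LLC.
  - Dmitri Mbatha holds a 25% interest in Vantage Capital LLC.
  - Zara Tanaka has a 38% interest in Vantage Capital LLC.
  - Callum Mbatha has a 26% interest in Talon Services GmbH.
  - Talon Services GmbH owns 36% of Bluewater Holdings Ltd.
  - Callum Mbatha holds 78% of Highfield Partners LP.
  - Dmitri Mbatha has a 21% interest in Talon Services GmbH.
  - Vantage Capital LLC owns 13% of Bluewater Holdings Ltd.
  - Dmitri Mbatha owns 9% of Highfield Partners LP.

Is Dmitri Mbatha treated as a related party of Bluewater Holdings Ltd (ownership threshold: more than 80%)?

By parent–child attribution (R3), Dmitri Mbatha is treated as also owning Callum Mbatha's interest in Talon Services GmbH, giving 21% + 26% = 47%.
By parent–child attribution (R3), Dmitri Mbatha is treated as also owning Callum Mbatha's interest in Vantage Capital LLC, giving 25% + 18% = 43%.
By parent–child attribution (R3), Dmitri Mbatha is treated as also owning Callum Mbatha's interest in Highfield Partners LP, giving 9% + 78% = 87%.
Chain via Talon Services GmbH (R1): 47% × 36% = 16.92% of Bluewater Holdings Ltd.
Chain via Vantage Capital LLC (R1): 43% × 13% = 5.59% of Bluewater Holdings Ltd.
Chain via Highfield Partners LP (R1): 87% × 15% = 13.05% of Bluewater Holdings Ltd.
Direct interest in Bluewater Holdings Ltd: 26%.
Aggregating (R2): 16.92% + 5.59% + 13.05% + 26% = 61.56%.
61.56% does not exceed the 80% threshold, so Dmitri is not a related party to Bluewater Holdings Ltd.

No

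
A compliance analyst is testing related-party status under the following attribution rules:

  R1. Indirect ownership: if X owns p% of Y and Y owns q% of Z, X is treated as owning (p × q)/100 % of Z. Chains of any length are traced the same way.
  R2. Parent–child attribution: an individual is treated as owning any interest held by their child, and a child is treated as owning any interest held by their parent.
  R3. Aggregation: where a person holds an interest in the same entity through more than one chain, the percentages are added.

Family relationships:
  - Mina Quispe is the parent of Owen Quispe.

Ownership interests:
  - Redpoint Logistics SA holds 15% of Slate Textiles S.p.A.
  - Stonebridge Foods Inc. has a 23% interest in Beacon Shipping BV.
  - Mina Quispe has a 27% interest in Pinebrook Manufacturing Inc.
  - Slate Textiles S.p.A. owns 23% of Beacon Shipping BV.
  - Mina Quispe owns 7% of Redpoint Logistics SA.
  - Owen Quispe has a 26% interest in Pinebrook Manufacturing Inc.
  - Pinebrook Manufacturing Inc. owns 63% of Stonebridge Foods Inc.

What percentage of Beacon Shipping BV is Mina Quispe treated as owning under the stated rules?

By parent–child attribution (R2), Mina Quispe is treated as also owning Owen Quispe's interest in Pinebrook Manufacturing Inc, giving 27% + 26% = 53%.
Chain via Pinebrook Manufacturing Inc. → Stonebridge Foods Inc. (R1): 53% × 63% × 23% = 7.6797% of Beacon Shipping BV.
Chain via Redpoint Logistics SA → Slate Textiles S.p.A. (R1): 7% × 15% × 23% = 0.2415% of Beacon Shipping BV.
Aggregating (R3): 7.6797% + 0.2415% = 7.9212%.

7.9212%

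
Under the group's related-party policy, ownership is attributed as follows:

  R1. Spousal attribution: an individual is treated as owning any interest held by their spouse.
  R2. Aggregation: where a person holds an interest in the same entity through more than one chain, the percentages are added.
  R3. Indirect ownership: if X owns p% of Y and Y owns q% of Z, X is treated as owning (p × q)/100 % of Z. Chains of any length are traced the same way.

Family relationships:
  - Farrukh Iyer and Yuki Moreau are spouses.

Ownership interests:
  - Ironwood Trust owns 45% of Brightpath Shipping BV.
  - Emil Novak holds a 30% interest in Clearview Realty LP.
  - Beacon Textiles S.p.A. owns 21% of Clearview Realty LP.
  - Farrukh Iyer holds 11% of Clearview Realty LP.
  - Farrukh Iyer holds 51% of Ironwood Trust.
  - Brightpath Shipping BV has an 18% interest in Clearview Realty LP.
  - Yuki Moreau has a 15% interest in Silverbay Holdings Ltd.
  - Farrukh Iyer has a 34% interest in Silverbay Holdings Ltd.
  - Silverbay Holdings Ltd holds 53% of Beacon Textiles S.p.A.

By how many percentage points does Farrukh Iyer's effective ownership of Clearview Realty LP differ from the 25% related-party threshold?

4.4153

By spousal attribution (R1), Farrukh Iyer is treated as also owning Yuki Moreau's interest in Silverbay Holdings Ltd, giving 34% + 15% = 49%.
Chain via Ironwood Trust → Brightpath Shipping BV (R3): 51% × 45% × 18% = 4.131% of Clearview Realty LP.
Chain via Silverbay Holdings Ltd → Beacon Textiles S.p.A. (R3): 49% × 53% × 21% = 5.4537% of Clearview Realty LP.
Direct interest in Clearview Realty LP: 11%.
Aggregating (R2): 4.131% + 5.4537% + 11% = 20.5847%.
20.5847% falls short of the 25% threshold by 4.4153 percentage points.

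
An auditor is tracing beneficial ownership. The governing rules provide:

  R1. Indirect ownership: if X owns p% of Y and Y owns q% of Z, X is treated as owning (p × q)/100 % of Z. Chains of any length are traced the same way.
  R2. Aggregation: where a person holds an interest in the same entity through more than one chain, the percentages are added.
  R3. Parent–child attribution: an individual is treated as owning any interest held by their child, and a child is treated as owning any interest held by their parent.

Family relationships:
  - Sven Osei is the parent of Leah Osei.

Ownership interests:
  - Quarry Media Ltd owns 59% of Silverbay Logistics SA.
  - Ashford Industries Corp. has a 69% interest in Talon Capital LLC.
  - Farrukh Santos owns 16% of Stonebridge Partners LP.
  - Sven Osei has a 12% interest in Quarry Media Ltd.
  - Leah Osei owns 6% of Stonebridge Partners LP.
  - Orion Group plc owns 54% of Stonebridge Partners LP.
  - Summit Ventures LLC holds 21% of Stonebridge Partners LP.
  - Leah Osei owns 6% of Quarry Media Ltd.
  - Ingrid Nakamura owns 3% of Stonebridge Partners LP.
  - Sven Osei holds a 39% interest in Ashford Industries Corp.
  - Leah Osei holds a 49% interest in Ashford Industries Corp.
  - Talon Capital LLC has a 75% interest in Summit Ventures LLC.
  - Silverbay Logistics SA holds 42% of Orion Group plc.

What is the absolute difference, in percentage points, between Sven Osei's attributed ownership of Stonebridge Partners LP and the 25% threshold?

By parent–child attribution (R3), Sven Osei is treated as also owning Leah Osei's interest in Quarry Media Ltd, giving 12% + 6% = 18%.
By parent–child attribution (R3), Sven Osei is treated as also owning Leah Osei's interest in Ashford Industries Corp, giving 39% + 49% = 88%.
By parent–child attribution (R3), Sven Osei is treated as owning Leah Osei's 6% interest in Stonebridge Partners LP.
Chain via Quarry Media Ltd → Silverbay Logistics SA → Orion Group plc (R1): 18% × 59% × 42% × 54% = 2.408616% of Stonebridge Partners LP.
Chain via Ashford Industries Corp. → Talon Capital LLC → Summit Ventures LLC (R1): 88% × 69% × 75% × 21% = 9.5634% of Stonebridge Partners LP.
Direct interest in Stonebridge Partners LP: 6%.
Aggregating (R2): 2.408616% + 9.5634% + 6% = 17.972016%.
17.972016% falls short of the 25% threshold by 7.027984 percentage points.

7.027984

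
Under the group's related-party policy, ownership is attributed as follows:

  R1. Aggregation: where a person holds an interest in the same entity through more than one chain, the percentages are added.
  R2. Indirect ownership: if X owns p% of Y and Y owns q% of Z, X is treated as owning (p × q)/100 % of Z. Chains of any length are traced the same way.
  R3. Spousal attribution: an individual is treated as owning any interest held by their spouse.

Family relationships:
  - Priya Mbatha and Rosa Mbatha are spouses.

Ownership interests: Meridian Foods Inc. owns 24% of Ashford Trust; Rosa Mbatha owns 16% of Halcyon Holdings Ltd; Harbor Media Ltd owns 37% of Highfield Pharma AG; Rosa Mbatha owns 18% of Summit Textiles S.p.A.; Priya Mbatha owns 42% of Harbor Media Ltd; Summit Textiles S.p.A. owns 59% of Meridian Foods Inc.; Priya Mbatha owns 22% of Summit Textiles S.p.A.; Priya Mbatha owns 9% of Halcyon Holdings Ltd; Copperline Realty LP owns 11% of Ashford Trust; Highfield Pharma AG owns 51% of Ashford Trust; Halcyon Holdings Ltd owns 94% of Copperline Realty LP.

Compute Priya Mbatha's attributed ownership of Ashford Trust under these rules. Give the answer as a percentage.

16.1744%

By spousal attribution (R3), Priya Mbatha is treated as also owning Rosa Mbatha's interest in Summit Textiles S.p.A, giving 22% + 18% = 40%.
By spousal attribution (R3), Priya Mbatha is treated as also owning Rosa Mbatha's interest in Halcyon Holdings Ltd, giving 9% + 16% = 25%.
Chain via Summit Textiles S.p.A. → Meridian Foods Inc. (R2): 40% × 59% × 24% = 5.664% of Ashford Trust.
Chain via Halcyon Holdings Ltd → Copperline Realty LP (R2): 25% × 94% × 11% = 2.585% of Ashford Trust.
Chain via Harbor Media Ltd → Highfield Pharma AG (R2): 42% × 37% × 51% = 7.9254% of Ashford Trust.
Aggregating (R1): 5.664% + 2.585% + 7.9254% = 16.1744%.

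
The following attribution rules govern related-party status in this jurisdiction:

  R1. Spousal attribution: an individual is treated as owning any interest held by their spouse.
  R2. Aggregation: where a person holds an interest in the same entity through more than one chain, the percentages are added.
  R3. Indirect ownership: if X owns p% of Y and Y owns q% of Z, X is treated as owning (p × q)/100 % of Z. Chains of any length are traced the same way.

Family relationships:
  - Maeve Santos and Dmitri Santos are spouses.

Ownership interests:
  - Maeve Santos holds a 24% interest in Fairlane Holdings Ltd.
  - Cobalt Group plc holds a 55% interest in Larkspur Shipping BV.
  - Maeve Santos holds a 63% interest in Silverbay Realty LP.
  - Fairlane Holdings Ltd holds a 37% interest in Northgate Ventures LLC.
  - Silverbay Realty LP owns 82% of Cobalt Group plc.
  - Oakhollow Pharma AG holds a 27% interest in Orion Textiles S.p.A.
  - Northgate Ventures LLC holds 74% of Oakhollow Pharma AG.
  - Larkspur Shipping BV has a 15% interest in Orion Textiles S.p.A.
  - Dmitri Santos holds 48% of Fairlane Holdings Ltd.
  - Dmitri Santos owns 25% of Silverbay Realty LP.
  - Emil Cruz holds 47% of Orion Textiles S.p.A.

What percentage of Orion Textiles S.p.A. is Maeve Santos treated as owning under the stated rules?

11.275872%

By spousal attribution (R1), Maeve Santos is treated as also owning Dmitri Santos's interest in Fairlane Holdings Ltd, giving 24% + 48% = 72%.
By spousal attribution (R1), Maeve Santos is treated as also owning Dmitri Santos's interest in Silverbay Realty LP, giving 63% + 25% = 88%.
Chain via Fairlane Holdings Ltd → Northgate Ventures LLC → Oakhollow Pharma AG (R3): 72% × 37% × 74% × 27% = 5.322672% of Orion Textiles S.p.A.
Chain via Silverbay Realty LP → Cobalt Group plc → Larkspur Shipping BV (R3): 88% × 82% × 55% × 15% = 5.9532% of Orion Textiles S.p.A.
Aggregating (R2): 5.322672% + 5.9532% = 11.275872%.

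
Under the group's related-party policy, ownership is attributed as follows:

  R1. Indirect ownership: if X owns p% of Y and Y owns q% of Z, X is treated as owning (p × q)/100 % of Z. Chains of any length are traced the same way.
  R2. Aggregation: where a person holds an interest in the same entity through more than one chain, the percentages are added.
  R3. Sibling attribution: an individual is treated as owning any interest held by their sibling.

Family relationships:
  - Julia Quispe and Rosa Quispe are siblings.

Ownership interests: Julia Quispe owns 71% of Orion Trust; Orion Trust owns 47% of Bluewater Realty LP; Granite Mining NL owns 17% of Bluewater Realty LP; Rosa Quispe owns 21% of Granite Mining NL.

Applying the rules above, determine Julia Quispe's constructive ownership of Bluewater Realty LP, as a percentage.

36.94%

By sibling attribution (R3), Julia Quispe is treated as owning Rosa Quispe's 21% interest in Granite Mining NL.
Chain via Orion Trust (R1): 71% × 47% = 33.37% of Bluewater Realty LP.
Chain via Granite Mining NL (R1): 21% × 17% = 3.57% of Bluewater Realty LP.
Aggregating (R2): 33.37% + 3.57% = 36.94%.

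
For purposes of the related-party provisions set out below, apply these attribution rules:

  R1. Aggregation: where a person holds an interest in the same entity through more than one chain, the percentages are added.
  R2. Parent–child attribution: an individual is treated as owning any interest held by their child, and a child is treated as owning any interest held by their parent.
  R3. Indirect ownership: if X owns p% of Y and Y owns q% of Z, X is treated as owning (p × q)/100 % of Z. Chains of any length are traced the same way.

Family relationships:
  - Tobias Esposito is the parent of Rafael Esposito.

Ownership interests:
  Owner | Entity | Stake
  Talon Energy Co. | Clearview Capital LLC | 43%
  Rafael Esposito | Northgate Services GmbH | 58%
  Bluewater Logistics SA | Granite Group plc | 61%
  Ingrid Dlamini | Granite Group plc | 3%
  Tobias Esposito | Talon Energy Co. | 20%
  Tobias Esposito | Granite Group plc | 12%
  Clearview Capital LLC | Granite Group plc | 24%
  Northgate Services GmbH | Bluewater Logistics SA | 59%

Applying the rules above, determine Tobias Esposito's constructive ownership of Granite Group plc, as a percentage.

34.9382%

By parent–child attribution (R2), Tobias Esposito is treated as owning Rafael Esposito's 58% interest in Northgate Services GmbH.
Chain via Talon Energy Co. → Clearview Capital LLC (R3): 20% × 43% × 24% = 2.064% of Granite Group plc.
Direct interest in Granite Group plc: 12%.
Chain via Northgate Services GmbH → Bluewater Logistics SA (R3): 58% × 59% × 61% = 20.8742% of Granite Group plc.
Aggregating (R1): 2.064% + 12% + 20.8742% = 34.9382%.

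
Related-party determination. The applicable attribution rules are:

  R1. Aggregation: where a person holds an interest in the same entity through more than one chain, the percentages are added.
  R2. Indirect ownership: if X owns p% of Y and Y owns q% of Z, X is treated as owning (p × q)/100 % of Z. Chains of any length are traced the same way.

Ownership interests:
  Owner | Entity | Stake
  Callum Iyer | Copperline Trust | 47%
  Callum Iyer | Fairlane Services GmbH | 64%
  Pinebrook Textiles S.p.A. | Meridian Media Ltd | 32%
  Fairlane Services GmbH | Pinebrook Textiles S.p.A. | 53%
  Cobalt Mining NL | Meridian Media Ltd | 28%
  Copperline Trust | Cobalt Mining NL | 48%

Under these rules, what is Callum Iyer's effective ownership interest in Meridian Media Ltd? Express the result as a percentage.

Chain via Fairlane Services GmbH → Pinebrook Textiles S.p.A. (R2): 64% × 53% × 32% = 10.8544% of Meridian Media Ltd.
Chain via Copperline Trust → Cobalt Mining NL (R2): 47% × 48% × 28% = 6.3168% of Meridian Media Ltd.
Aggregating (R1): 10.8544% + 6.3168% = 17.1712%.

17.1712%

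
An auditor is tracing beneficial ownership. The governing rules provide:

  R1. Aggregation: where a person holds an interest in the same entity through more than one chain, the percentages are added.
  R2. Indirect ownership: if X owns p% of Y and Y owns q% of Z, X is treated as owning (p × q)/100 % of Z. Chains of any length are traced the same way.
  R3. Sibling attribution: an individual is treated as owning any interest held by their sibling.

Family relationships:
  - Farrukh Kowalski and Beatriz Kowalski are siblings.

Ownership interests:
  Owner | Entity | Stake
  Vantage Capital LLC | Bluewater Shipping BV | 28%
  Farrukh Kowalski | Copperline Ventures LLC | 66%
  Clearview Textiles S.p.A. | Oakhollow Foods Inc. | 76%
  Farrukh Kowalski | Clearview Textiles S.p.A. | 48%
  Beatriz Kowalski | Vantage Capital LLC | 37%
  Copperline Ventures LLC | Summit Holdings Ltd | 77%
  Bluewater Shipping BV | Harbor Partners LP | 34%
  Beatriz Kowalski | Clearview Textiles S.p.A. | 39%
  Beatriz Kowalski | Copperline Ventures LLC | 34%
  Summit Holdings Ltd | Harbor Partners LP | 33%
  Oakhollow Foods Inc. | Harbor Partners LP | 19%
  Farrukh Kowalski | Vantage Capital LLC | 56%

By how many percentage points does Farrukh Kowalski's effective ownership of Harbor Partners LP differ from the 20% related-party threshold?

26.8264

By sibling attribution (R3), Farrukh Kowalski is treated as also owning Beatriz Kowalski's interest in Clearview Textiles S.p.A, giving 48% + 39% = 87%.
By sibling attribution (R3), Farrukh Kowalski is treated as also owning Beatriz Kowalski's interest in Copperline Ventures LLC, giving 66% + 34% = 100%.
By sibling attribution (R3), Farrukh Kowalski is treated as also owning Beatriz Kowalski's interest in Vantage Capital LLC, giving 56% + 37% = 93%.
Chain via Clearview Textiles S.p.A. → Oakhollow Foods Inc. (R2): 87% × 76% × 19% = 12.5628% of Harbor Partners LP.
Chain via Copperline Ventures LLC → Summit Holdings Ltd (R2): 100% × 77% × 33% = 25.41% of Harbor Partners LP.
Chain via Vantage Capital LLC → Bluewater Shipping BV (R2): 93% × 28% × 34% = 8.8536% of Harbor Partners LP.
Aggregating (R1): 12.5628% + 25.41% + 8.8536% = 46.8264%.
46.8264% exceeds the 20% threshold by 26.8264 percentage points.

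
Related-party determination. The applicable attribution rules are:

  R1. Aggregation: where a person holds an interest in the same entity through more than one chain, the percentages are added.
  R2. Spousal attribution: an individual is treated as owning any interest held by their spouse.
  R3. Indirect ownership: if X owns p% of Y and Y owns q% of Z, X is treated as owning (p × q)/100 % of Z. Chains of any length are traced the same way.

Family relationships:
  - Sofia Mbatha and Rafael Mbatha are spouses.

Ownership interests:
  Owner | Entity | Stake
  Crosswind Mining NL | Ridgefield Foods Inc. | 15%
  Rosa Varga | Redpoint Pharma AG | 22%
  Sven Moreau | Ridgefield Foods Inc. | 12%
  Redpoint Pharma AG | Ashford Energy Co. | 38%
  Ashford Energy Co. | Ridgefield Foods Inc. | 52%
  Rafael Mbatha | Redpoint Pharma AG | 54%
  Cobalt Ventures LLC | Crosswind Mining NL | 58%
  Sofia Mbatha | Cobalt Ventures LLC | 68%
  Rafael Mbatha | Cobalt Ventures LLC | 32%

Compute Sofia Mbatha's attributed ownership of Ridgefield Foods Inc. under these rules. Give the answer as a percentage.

19.3704%

By spousal attribution (R2), Sofia Mbatha is treated as also owning Rafael Mbatha's interest in Cobalt Ventures LLC, giving 68% + 32% = 100%.
By spousal attribution (R2), Sofia Mbatha is treated as owning Rafael Mbatha's 54% interest in Redpoint Pharma AG.
Chain via Cobalt Ventures LLC → Crosswind Mining NL (R3): 100% × 58% × 15% = 8.7% of Ridgefield Foods Inc.
Chain via Redpoint Pharma AG → Ashford Energy Co. (R3): 54% × 38% × 52% = 10.6704% of Ridgefield Foods Inc.
Aggregating (R1): 8.7% + 10.6704% = 19.3704%.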